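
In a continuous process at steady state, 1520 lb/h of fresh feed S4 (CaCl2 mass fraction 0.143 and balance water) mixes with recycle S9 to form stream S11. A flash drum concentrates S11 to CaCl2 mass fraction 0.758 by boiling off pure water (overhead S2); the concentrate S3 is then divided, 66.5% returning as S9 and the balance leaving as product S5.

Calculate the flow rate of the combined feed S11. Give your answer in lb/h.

2089 lb/h

Overall CaCl2 balance (none leaves overhead): CaCl2 in fresh feed = CaCl2 in product, i.e. 1520×0.143 = (1−0.665)·S3·0.758.
S3 = 217.36/(0.758×0.335) = 855.98 lb/h.
Recycle S9 = 0.665×855.98 = 569.23 lb/h.
Combined feed S11 = 1520 + 569.23 = 2089.2 lb/h.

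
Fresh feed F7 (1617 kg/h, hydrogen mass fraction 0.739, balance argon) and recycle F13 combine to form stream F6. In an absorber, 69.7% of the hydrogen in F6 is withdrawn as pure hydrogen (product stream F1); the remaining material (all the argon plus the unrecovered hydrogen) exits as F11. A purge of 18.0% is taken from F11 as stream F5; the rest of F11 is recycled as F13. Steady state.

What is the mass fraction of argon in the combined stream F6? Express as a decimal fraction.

argon enters only via F7 and leaves only via the purge: 1617×0.261 = 0.180×(argon in F11), and the absorber passes all argon, so argon in F6 = argon in F11 = 2344.7 kg/h.
hydrogen in F6: m_A = 1617×0.739 + (1−0.180)·(1−0.697)·m_A, so m_A = 1195/0.7515 = 1590 kg/h.
F6 = 1590 + 2344.7 = 3934.7 kg/h.
argon fraction in F6 = 2344.7/3934.7 = 0.596.

0.596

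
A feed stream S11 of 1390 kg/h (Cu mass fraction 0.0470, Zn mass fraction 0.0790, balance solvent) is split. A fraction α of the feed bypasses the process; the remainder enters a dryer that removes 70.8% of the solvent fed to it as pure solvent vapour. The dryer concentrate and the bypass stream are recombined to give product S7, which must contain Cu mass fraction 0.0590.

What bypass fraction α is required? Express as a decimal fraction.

All 1390×0.047 = 65.33 kg/h of Cu reaches S7, so S7 = 65.33/0.059 = 1107.3 kg/h and vapour = 282.71 kg/h.
The evaporator receives (1−α)·1390 of feed at 0.874 solvent and removes 0.708 of that solvent:
0.708×0.874×(1−α)×1390 = 282.71
(1−α) = 282.71/860.12 = 0.3287;  α = 0.6713.

0.671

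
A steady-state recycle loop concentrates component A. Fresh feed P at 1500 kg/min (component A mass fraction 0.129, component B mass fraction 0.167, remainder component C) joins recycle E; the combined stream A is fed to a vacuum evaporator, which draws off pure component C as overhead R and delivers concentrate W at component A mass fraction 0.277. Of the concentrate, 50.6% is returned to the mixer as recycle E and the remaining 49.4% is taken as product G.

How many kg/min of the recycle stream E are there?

715.5 kg/min

Overall component A balance (none leaves overhead): component A in fresh feed = component A in product, i.e. 1500×0.129 = (1−0.506)·W·0.277.
W = 193.5/(0.277×0.494) = 1414.1 kg/min.
Recycle E = 0.506×1414.1 = 715.52 kg/min.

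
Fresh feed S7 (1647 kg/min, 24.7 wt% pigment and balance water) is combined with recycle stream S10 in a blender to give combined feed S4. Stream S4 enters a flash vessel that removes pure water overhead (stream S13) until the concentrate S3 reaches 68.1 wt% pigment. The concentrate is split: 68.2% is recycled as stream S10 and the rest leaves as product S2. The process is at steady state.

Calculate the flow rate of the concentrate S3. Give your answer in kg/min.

1879 kg/min

Overall pigment balance (none leaves overhead): pigment in fresh feed = pigment in product, i.e. 1647×0.247 = (1−0.682)·S3·0.681.
S3 = 406.81/(0.681×0.318) = 1878.5 kg/min.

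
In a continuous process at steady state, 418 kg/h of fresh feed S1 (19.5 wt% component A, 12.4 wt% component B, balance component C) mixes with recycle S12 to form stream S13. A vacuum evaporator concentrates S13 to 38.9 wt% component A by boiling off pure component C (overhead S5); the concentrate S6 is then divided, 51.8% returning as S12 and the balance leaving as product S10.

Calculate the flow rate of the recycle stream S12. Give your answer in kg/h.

225.2 kg/h

Overall component A balance (none leaves overhead): component A in fresh feed = component A in product, i.e. 418×0.195 = (1−0.518)·S6·0.389.
S6 = 81.51/(0.389×0.482) = 434.72 kg/h.
Recycle S12 = 0.518×434.72 = 225.19 kg/h.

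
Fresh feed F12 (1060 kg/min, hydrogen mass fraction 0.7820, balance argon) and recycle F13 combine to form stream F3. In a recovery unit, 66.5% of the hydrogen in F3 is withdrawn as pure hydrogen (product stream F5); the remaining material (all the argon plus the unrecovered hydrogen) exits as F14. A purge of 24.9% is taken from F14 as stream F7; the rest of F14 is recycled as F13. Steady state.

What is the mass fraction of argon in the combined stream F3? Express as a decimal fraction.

argon enters only via F12 and leaves only via the purge: 1060×0.218 = 0.249×(argon in F14), and the recovery unit passes all argon, so argon in F3 = argon in F14 = 928.03 kg/min.
hydrogen in F3: m_A = 1060×0.782 + (1−0.249)·(1−0.665)·m_A, so m_A = 828.92/0.7484 = 1107.6 kg/min.
F3 = 1107.6 + 928.03 = 2035.6 kg/min.
argon fraction in F3 = 928.03/2035.6 = 0.4559.

0.4559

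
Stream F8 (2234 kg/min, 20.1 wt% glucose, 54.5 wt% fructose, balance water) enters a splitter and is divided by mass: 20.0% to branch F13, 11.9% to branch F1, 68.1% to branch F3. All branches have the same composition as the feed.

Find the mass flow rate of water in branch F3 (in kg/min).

Branch F3 total = 0.681×2234 = 1521.4 kg/min.
water in F3 = 0.254×1521.4 = 386.42 kg/min.

386.4 kg/min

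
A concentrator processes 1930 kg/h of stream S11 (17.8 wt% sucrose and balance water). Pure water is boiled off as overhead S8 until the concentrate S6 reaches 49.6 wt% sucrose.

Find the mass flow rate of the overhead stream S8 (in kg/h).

1237 kg/h

sucrose is conserved: 1930×0.178 = 343.54 kg/h all reports to the concentrate.
Concentrate = 343.54/(target fraction) = 692.62 kg/h.
Overhead = 1930 − 692.62 = 1237.4 kg/h.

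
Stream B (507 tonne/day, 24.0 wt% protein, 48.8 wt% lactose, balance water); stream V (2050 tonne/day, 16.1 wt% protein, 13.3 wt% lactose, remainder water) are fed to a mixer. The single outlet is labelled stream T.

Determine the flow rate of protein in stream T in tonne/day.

protein out = protein in = 507×0.240 + 2050×0.161 = 451.73 tonne/day.

451.7 tonne/day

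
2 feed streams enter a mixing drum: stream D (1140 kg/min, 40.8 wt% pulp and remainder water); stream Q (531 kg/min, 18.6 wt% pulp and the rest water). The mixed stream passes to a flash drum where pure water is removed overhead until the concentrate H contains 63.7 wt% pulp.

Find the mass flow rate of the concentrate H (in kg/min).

885.2 kg/min

pulp entering = 1140×0.408 + 531×0.186 = 563.89 kg/min.
All pulp reports to H, so H = 563.89/0.637 = 885.22 kg/min.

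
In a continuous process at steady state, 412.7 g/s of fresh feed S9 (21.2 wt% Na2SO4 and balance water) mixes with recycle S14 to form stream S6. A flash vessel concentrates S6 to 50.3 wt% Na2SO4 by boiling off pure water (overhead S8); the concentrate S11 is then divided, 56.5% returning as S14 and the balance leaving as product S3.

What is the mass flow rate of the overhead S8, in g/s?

238.8 g/s

Overall Na2SO4 balance (none leaves overhead): Na2SO4 in fresh feed = Na2SO4 in product, i.e. 412.7×0.212 = (1−0.565)·S11·0.503.
S11 = 87.492/(0.503×0.435) = 399.86 g/s.
Recycle S14 = 0.565×399.86 = 225.92 g/s.
Combined feed S6 = 412.7 + 225.92 = 638.62 g/s.
Overhead S8 = S6 − S11 = 638.62 − 399.86 = 238.76 g/s.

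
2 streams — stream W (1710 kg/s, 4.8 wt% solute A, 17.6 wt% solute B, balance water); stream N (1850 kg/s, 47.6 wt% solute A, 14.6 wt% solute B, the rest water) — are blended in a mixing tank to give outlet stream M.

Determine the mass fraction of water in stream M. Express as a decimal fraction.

0.569

Total flow out = 1710 + 1850 = 3560 kg/s.
water in = 1710×0.776 + 1850×0.378 = 2026.3 kg/s.
water mass fraction in M = 2026.3/3560 = 0.569.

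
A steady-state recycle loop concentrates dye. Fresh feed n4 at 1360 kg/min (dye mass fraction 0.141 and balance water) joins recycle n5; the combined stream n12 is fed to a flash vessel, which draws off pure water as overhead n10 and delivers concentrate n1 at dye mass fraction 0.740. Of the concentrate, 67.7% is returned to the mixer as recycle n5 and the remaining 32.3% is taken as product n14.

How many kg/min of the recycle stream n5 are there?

Overall dye balance (none leaves overhead): dye in fresh feed = dye in product, i.e. 1360×0.141 = (1−0.677)·n1·0.740.
n1 = 191.76/(0.740×0.323) = 802.28 kg/min.
Recycle n5 = 0.677×802.28 = 543.14 kg/min.

543.1 kg/min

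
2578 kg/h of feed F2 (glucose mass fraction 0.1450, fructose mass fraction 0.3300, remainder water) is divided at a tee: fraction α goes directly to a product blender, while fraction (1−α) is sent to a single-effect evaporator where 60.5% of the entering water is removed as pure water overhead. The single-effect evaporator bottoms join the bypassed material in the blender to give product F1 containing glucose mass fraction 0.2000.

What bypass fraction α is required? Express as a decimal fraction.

All 2578×0.145 = 373.81 kg/h of glucose reaches F1, so F1 = 373.81/0.200 = 1869 kg/h and vapour = 708.95 kg/h.
The evaporator receives (1−α)·2578 of feed at 0.525 water and removes 0.605 of that water:
0.605×0.525×(1−α)×2578 = 708.95
(1−α) = 708.95/818.84 = 0.8658;  α = 0.1342.

0.134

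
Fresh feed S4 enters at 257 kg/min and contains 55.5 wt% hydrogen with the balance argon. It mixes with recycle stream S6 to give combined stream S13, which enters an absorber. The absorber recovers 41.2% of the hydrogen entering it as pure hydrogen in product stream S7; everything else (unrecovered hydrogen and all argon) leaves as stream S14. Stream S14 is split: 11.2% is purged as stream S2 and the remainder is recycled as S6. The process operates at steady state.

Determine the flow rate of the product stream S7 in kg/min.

123 kg/min

hydrogen in S13: m_A = 257×0.555 + (1−0.112)·(1−0.412)·m_A, so m_A = 142.64/0.4779 = 298.49 kg/min.
Product S7 = 0.412×298.49 = 122.98 kg/min.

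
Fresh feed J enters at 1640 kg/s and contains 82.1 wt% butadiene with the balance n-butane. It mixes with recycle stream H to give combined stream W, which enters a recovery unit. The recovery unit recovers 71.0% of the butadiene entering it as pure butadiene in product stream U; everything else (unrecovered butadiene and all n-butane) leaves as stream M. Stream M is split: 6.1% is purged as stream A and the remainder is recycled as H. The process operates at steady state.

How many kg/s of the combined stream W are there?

n-butane enters only via J and leaves only via the purge: 1640×0.179 = 0.061×(n-butane in M), and the recovery unit passes all n-butane, so n-butane in W = n-butane in M = 4812.5 kg/s.
butadiene in W: m_A = 1640×0.821 + (1−0.061)·(1−0.710)·m_A, so m_A = 1346.4/0.7277 = 1850.3 kg/s.
W = 1850.3 + 4812.5 = 6662.8 kg/s.

6663 kg/s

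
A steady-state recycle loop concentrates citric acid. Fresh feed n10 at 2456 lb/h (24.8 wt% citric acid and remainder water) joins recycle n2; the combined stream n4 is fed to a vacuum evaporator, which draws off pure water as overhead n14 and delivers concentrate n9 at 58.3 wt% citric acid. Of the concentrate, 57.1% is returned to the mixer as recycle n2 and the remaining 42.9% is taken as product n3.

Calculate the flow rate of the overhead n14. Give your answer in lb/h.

1411 lb/h

Overall citric acid balance (none leaves overhead): citric acid in fresh feed = citric acid in product, i.e. 2456×0.248 = (1−0.571)·n9·0.583.
n9 = 609.09/(0.583×0.429) = 2435.3 lb/h.
Recycle n2 = 0.571×2435.3 = 1390.6 lb/h.
Combined feed n4 = 2456 + 1390.6 = 3846.6 lb/h.
Overhead n14 = n4 − n9 = 3846.6 − 2435.3 = 1411.3 lb/h.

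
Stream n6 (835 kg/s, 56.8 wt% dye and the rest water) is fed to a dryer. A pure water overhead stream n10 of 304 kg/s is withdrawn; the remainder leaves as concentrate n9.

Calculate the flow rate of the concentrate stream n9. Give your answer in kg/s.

531 kg/s

Concentrate = 835 − 304 = 531 kg/s.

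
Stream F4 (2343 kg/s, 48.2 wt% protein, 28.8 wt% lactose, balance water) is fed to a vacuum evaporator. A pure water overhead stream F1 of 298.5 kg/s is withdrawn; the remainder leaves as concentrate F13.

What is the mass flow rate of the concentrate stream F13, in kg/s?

Concentrate = 2343 − 298.5 = 2044.5 kg/s.

2044 kg/s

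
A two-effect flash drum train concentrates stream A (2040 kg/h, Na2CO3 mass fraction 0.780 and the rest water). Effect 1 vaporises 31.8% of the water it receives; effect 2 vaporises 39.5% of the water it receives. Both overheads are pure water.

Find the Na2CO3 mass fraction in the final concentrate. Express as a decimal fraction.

water in feed = 2040×0.220 = 448.8 kg/h.
After stage 1: water left = (1−0.318)×448.8 = 306.08; stream total = 1897.3 kg/h.
After stage 2: water left = (1−0.395)×306.08 = 185.18; final concentrate = 1776.4 kg/h.
Na2CO3 fraction = 1591.2/1776.4 = 0.896.

0.896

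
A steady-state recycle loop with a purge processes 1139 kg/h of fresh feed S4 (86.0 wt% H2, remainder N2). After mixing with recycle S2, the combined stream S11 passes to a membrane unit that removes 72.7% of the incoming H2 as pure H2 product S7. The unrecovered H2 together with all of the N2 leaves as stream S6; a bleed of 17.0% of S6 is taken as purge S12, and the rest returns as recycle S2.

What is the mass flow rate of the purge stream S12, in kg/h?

218.2 kg/h

N2 enters only via S4 and leaves only via the purge: 1139×0.140 = 0.170×(N2 in S6), and the membrane unit passes all N2, so N2 in S11 = N2 in S6 = 938 kg/h.
H2 in S11: m_A = 1139×0.860 + (1−0.170)·(1−0.727)·m_A, so m_A = 979.54/0.7734 = 1266.5 kg/h.
S6 = (1−0.727)×1266.5 + 938 = 1283.8 kg/h.
Purge S12 = 0.170×1283.8 = 218.24 kg/h.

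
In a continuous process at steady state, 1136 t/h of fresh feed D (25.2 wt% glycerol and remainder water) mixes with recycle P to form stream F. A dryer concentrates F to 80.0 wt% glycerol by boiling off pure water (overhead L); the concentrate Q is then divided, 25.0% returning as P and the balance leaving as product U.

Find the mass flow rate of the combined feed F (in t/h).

1255 t/h

Overall glycerol balance (none leaves overhead): glycerol in fresh feed = glycerol in product, i.e. 1136×0.252 = (1−0.250)·Q·0.800.
Q = 286.27/(0.800×0.750) = 477.12 t/h.
Recycle P = 0.250×477.12 = 119.28 t/h.
Combined feed F = 1136 + 119.28 = 1255.3 t/h.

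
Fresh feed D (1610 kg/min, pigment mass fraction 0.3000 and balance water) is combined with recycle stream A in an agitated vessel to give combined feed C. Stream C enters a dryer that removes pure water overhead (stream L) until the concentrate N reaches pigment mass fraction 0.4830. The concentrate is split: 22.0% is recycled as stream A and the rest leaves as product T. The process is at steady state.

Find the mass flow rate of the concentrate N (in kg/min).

1282 kg/min

Overall pigment balance (none leaves overhead): pigment in fresh feed = pigment in product, i.e. 1610×0.300 = (1−0.220)·N·0.483.
N = 483/(0.483×0.780) = 1282.1 kg/min.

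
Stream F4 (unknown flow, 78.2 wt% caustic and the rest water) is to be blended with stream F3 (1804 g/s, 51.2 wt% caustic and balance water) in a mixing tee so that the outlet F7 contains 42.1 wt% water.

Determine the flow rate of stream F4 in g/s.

Let F4 be the unknown flow. Total out = 1804 + F4.
water balance: 880.35 + 0.218·F4 = 0.421·(1804 + F4)
(0.218 − 0.421)·F4 = 0.421×1804 − 880.35 = -120.87
F4 = -120.87 / -0.203 = 595.41 g/s

595.4 g/s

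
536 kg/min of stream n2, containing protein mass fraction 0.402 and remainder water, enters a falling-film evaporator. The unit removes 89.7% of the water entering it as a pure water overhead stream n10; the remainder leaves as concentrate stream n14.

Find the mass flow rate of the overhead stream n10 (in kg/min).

287.5 kg/min

water entering = 536×0.598 = 320.53 kg/min; overhead removed = 0.897×320.53 = 287.51 kg/min.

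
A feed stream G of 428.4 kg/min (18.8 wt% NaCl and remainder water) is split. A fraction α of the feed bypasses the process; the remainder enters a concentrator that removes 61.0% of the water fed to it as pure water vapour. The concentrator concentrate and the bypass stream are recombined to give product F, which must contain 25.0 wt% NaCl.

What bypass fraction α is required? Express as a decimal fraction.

All 428.4×0.188 = 80.539 kg/min of NaCl reaches F, so F = 80.539/0.250 = 322.16 kg/min and vapour = 106.24 kg/min.
The evaporator receives (1−α)·428.4 of feed at 0.812 water and removes 0.610 of that water:
0.610×0.812×(1−α)×428.4 = 106.24
(1−α) = 106.24/212.2 = 0.5007;  α = 0.4993.

0.499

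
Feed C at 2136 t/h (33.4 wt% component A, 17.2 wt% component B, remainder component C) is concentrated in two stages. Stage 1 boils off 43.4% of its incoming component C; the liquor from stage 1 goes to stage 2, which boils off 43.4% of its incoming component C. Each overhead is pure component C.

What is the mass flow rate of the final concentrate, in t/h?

1419 t/h

component C in feed = 2136×0.494 = 1055.2 t/h.
After stage 1: component C left = (1−0.434)×1055.2 = 597.23; stream total = 1678.1 t/h.
After stage 2: component C left = (1−0.434)×597.23 = 338.03; final concentrate = 1418.9 t/h.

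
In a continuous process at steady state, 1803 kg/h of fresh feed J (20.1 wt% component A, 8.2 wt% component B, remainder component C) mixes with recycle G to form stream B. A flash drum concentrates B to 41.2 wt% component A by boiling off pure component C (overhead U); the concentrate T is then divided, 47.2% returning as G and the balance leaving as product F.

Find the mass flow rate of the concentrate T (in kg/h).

Overall component A balance (none leaves overhead): component A in fresh feed = component A in product, i.e. 1803×0.201 = (1−0.472)·T·0.412.
T = 362.4/(0.412×0.528) = 1665.9 kg/h.

1666 kg/h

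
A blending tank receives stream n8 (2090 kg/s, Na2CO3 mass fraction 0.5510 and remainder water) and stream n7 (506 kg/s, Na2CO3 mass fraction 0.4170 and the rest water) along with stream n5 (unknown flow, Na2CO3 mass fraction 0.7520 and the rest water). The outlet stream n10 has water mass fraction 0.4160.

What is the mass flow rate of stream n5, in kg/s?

913.5 kg/s

Let n5 be the unknown flow. Total out = 2596 + n5.
water balance: 1233.4 + 0.248·n5 = 0.416·(2596 + n5)
(0.248 − 0.416)·n5 = 0.416×2596 − 1233.4 = -153.47
n5 = -153.47 / -0.168 = 913.52 kg/s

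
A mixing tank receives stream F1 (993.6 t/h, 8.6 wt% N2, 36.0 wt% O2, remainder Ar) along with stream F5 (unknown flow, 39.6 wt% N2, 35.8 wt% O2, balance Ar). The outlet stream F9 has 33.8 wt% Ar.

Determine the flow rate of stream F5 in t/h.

2333 t/h

Let F5 be the unknown flow. Total out = 993.6 + F5.
Ar balance: 550.45 + 0.246·F5 = 0.338·(993.6 + F5)
(0.246 − 0.338)·F5 = 0.338×993.6 − 550.45 = -214.62
F5 = -214.62 / -0.092 = 2332.8 t/h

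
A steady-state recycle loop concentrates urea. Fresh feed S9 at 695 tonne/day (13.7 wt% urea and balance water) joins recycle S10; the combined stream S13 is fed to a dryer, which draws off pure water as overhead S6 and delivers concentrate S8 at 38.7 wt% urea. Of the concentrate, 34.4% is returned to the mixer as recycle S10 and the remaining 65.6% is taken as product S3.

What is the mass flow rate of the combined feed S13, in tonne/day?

Overall urea balance (none leaves overhead): urea in fresh feed = urea in product, i.e. 695×0.137 = (1−0.344)·S8·0.387.
S8 = 95.215/(0.387×0.656) = 375.05 tonne/day.
Recycle S10 = 0.344×375.05 = 129.02 tonne/day.
Combined feed S13 = 695 + 129.02 = 824.02 tonne/day.

824 tonne/day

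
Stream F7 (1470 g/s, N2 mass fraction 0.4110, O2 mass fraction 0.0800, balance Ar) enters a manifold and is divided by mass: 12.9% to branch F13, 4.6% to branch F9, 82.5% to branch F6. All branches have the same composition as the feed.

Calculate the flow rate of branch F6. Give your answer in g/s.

1213 g/s

Branch F6 flow = 0.825×1470 = 1212.8 g/s.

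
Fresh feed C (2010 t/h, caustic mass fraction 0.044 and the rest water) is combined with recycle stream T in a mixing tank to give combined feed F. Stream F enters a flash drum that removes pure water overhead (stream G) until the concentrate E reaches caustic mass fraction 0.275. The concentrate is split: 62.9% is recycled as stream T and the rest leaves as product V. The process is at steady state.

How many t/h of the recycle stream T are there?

545.2 t/h

Overall caustic balance (none leaves overhead): caustic in fresh feed = caustic in product, i.e. 2010×0.044 = (1−0.629)·E·0.275.
E = 88.44/(0.275×0.371) = 866.85 t/h.
Recycle T = 0.629×866.85 = 545.25 t/h.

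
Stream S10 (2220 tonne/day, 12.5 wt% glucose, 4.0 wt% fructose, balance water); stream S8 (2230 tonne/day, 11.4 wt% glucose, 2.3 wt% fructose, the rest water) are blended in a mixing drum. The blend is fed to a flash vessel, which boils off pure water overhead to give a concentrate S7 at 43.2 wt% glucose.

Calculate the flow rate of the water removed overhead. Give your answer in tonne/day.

glucose entering = 2220×0.125 + 2230×0.114 = 531.72 tonne/day.
All glucose reports to S7, so S7 = 531.72/0.432 = 1230.8 tonne/day.
Total feed = 4450 tonne/day; overhead = 4450 − 1230.8 = 3219.2 tonne/day.

3219 tonne/day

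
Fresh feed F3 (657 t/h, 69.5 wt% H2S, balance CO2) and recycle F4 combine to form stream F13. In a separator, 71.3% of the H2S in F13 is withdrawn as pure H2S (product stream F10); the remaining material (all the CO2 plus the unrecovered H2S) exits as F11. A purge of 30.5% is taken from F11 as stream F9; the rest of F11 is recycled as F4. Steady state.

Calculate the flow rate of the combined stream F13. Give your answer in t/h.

1227 t/h

CO2 enters only via F3 and leaves only via the purge: 657×0.305 = 0.305×(CO2 in F11), and the separator passes all CO2, so CO2 in F13 = CO2 in F11 = 657 t/h.
H2S in F13: m_A = 657×0.695 + (1−0.305)·(1−0.713)·m_A, so m_A = 456.61/0.8005 = 570.39 t/h.
F13 = 570.39 + 657 = 1227.4 t/h.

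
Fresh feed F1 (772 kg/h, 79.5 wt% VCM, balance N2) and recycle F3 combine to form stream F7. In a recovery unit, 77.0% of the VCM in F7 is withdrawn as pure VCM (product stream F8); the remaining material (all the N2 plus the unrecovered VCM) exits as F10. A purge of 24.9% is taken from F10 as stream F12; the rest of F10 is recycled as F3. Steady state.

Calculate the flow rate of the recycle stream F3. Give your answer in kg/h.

N2 enters only via F1 and leaves only via the purge: 772×0.205 = 0.249×(N2 in F10), and the recovery unit passes all N2, so N2 in F7 = N2 in F10 = 635.58 kg/h.
VCM in F7: m_A = 772×0.795 + (1−0.249)·(1−0.770)·m_A, so m_A = 613.74/0.8273 = 741.89 kg/h.
F10 = (1−0.770)×741.89 + 635.58 = 806.22 kg/h.
Recycle F3 = (1−0.249)×806.22 = 605.47 kg/h.

605.5 kg/h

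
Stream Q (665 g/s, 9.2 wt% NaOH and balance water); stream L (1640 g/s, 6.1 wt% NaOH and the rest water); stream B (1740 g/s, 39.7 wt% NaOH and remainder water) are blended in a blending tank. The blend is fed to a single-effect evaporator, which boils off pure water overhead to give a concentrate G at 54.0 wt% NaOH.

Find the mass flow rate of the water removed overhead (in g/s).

NaOH entering = 665×0.092 + 1640×0.061 + 1740×0.397 = 852 g/s.
All NaOH reports to G, so G = 852/0.540 = 1577.8 g/s.
Total feed = 4045 g/s; overhead = 4045 − 1577.8 = 2467.2 g/s.

2467 g/s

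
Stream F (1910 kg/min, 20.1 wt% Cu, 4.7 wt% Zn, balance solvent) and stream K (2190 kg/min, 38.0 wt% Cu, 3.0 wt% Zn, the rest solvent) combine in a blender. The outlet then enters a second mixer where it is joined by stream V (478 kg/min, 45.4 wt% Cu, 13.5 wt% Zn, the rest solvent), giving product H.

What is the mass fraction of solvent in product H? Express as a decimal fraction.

Overall, product flow = 4578 kg/min.
solvent in = 1910×0.752 + 2190×0.590 + 478×0.411 = 2924.9 kg/min.
solvent fraction in H = 0.639.

0.639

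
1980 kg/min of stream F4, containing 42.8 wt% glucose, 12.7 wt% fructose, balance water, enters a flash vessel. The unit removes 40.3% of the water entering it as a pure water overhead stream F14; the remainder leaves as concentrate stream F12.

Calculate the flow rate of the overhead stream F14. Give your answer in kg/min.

355.1 kg/min

water entering = 1980×0.445 = 881.1 kg/min; overhead removed = 0.403×881.1 = 355.08 kg/min.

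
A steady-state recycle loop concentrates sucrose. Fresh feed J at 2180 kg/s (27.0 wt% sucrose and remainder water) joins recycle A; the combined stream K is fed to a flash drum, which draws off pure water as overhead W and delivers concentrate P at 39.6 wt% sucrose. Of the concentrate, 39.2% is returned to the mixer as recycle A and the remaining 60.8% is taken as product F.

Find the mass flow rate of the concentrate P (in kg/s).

Overall sucrose balance (none leaves overhead): sucrose in fresh feed = sucrose in product, i.e. 2180×0.270 = (1−0.392)·P·0.396.
P = 588.6/(0.396×0.608) = 2444.7 kg/s.

2445 kg/s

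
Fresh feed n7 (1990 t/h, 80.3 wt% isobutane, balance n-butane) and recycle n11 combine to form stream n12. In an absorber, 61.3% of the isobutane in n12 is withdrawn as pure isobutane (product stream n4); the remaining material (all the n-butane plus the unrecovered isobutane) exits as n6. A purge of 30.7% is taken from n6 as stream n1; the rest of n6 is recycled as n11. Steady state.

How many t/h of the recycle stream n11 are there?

n-butane enters only via n7 and leaves only via the purge: 1990×0.197 = 0.307×(n-butane in n6), and the absorber passes all n-butane, so n-butane in n12 = n-butane in n6 = 1277 t/h.
isobutane in n12: m_A = 1990×0.803 + (1−0.307)·(1−0.613)·m_A, so m_A = 1598/0.7318 = 2183.6 t/h.
n6 = (1−0.613)×2183.6 + 1277 = 2122 t/h.
Recycle n11 = (1−0.307)×2122 = 1470.6 t/h.

1471 t/h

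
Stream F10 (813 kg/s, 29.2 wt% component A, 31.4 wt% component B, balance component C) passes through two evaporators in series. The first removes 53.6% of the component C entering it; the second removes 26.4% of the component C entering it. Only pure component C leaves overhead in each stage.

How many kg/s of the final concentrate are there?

component C in feed = 813×0.394 = 320.32 kg/s.
After stage 1: component C left = (1−0.536)×320.32 = 148.63; stream total = 641.31 kg/s.
After stage 2: component C left = (1−0.264)×148.63 = 109.39; final concentrate = 602.07 kg/s.

602.1 kg/s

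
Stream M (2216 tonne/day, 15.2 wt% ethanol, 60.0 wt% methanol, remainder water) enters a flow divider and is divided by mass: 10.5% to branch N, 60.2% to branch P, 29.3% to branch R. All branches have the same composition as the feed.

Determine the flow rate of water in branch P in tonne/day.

330.8 tonne/day

Branch P total = 0.602×2216 = 1334 tonne/day.
water in P = 0.248×1334 = 330.84 tonne/day.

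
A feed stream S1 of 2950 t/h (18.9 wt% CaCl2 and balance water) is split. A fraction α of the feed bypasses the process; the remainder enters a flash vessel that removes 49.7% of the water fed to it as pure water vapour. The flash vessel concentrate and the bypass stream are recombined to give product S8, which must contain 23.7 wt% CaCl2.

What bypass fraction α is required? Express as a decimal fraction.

0.498

All 2950×0.189 = 557.55 t/h of CaCl2 reaches S8, so S8 = 557.55/0.237 = 2352.5 t/h and vapour = 597.47 t/h.
The evaporator receives (1−α)·2950 of feed at 0.811 water and removes 0.497 of that water:
0.497×0.811×(1−α)×2950 = 597.47
(1−α) = 597.47/1189 = 0.5025;  α = 0.4975.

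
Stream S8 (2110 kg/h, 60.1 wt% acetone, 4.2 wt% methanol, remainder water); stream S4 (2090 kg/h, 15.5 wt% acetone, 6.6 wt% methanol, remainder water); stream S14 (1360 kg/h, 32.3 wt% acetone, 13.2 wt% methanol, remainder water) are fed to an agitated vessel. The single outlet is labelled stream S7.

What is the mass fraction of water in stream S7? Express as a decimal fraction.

Total flow out = 2110 + 2090 + 1360 = 5560 kg/h.
water in = 2110×0.357 + 2090×0.779 + 1360×0.545 = 3122.6 kg/h.
water mass fraction in S7 = 3122.6/5560 = 0.562.

0.562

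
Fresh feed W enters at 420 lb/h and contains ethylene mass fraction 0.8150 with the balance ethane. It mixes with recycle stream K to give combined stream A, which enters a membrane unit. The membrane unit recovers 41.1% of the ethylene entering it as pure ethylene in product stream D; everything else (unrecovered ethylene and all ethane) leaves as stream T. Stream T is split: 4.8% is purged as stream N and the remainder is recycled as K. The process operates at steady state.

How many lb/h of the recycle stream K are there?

ethane enters only via W and leaves only via the purge: 420×0.185 = 0.048×(ethane in T), and the membrane unit passes all ethane, so ethane in A = ethane in T = 1618.8 lb/h.
ethylene in A: m_A = 420×0.815 + (1−0.048)·(1−0.411)·m_A, so m_A = 342.3/0.4393 = 779.24 lb/h.
T = (1−0.411)×779.24 + 1618.8 = 2077.7 lb/h.
Recycle K = (1−0.048)×2077.7 = 1978 lb/h.

1978 lb/h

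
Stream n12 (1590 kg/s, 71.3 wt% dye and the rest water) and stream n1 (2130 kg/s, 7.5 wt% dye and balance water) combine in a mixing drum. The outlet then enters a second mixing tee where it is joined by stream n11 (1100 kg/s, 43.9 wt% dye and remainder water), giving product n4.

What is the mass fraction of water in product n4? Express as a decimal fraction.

0.631

Overall, product flow = 4820 kg/s.
water in = 1590×0.287 + 2130×0.925 + 1100×0.561 = 3043.7 kg/s.
water fraction in n4 = 0.631.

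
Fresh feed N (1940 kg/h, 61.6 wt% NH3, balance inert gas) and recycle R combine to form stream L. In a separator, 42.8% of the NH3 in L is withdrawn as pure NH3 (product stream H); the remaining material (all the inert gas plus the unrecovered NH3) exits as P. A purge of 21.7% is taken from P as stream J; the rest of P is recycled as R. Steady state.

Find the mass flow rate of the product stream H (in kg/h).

926.4 kg/h

NH3 in L: m_A = 1940×0.616 + (1−0.217)·(1−0.428)·m_A, so m_A = 1195/0.5521 = 2164.4 kg/h.
Product H = 0.428×2164.4 = 926.38 kg/h.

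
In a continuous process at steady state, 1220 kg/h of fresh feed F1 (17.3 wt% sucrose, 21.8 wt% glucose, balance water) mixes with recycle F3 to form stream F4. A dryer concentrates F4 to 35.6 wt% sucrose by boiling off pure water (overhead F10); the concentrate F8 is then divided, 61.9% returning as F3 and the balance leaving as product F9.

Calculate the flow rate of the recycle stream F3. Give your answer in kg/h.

Overall sucrose balance (none leaves overhead): sucrose in fresh feed = sucrose in product, i.e. 1220×0.173 = (1−0.619)·F8·0.356.
F8 = 211.06/(0.356×0.381) = 1556.1 kg/h.
Recycle F3 = 0.619×1556.1 = 963.21 kg/h.

963.2 kg/h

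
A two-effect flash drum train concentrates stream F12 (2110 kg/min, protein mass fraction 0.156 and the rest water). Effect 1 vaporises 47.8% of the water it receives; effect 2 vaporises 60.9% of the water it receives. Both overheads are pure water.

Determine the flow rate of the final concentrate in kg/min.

692.6 kg/min

water in feed = 2110×0.844 = 1780.8 kg/min.
After stage 1: water left = (1−0.478)×1780.8 = 929.6; stream total = 1258.8 kg/min.
After stage 2: water left = (1−0.609)×929.6 = 363.47; final concentrate = 692.63 kg/min.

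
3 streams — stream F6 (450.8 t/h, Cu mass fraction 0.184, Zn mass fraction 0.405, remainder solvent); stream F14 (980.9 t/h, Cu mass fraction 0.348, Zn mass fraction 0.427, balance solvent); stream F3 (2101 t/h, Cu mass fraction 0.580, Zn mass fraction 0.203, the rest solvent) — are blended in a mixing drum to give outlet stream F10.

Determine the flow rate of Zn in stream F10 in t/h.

1028 t/h

Zn out = Zn in = 450.8×0.405 + 980.9×0.427 + 2101×0.203 = 1027.9 t/h.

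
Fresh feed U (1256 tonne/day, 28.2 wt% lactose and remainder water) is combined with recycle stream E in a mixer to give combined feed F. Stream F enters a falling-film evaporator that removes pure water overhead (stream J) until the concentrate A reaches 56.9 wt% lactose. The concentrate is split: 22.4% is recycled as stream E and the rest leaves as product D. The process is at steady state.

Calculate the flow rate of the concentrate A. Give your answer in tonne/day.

802.2 tonne/day

Overall lactose balance (none leaves overhead): lactose in fresh feed = lactose in product, i.e. 1256×0.282 = (1−0.224)·A·0.569.
A = 354.19/(0.569×0.776) = 802.17 tonne/day.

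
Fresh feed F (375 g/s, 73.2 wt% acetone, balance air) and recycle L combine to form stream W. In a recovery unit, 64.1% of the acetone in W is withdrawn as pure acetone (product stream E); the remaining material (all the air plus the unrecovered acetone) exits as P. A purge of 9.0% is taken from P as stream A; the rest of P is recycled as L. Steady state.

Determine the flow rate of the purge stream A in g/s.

113.7 g/s

air enters only via F and leaves only via the purge: 375×0.268 = 0.090×(air in P), and the recovery unit passes all air, so air in W = air in P = 1116.7 g/s.
acetone in W: m_A = 375×0.732 + (1−0.090)·(1−0.641)·m_A, so m_A = 274.5/0.6733 = 407.69 g/s.
P = (1−0.641)×407.69 + 1116.7 = 1263 g/s.
Purge A = 0.090×1263 = 113.67 g/s.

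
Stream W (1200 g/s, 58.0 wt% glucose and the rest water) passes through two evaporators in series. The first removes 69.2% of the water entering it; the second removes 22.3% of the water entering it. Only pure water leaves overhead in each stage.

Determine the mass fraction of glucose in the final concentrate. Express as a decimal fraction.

water in feed = 1200×0.420 = 504 g/s.
After stage 1: water left = (1−0.692)×504 = 155.23; stream total = 851.23 g/s.
After stage 2: water left = (1−0.223)×155.23 = 120.62; final concentrate = 816.62 g/s.
glucose fraction = 696/816.62 = 0.852.

0.852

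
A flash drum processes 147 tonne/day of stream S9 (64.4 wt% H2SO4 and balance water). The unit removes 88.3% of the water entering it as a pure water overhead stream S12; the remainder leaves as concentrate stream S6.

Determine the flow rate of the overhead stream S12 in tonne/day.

water entering = 147×0.356 = 52.332 tonne/day; overhead removed = 0.883×52.332 = 46.209 tonne/day.

46.21 tonne/day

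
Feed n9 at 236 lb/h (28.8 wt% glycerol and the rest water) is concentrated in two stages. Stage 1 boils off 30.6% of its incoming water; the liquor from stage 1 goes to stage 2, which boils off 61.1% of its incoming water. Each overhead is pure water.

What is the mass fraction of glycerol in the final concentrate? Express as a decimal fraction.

0.5997

water in feed = 236×0.712 = 168.03 lb/h.
After stage 1: water left = (1−0.306)×168.03 = 116.61; stream total = 184.58 lb/h.
After stage 2: water left = (1−0.611)×116.61 = 45.363; final concentrate = 113.33 lb/h.
glycerol fraction = 67.968/113.33 = 0.5997.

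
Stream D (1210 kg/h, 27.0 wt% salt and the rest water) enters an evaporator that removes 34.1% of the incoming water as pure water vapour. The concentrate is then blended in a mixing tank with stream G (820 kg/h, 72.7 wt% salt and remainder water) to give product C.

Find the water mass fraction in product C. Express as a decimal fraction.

0.466

Vapour removed = 0.341×0.730×1210 = 301.21 kg/h; concentrate = 908.79 kg/h.
water reaching the mixer = 582.09 (from concentrate) + 820×0.273 = 805.95 kg/h.
Product flow = 908.79 + 820 = 1728.8 kg/h; water fraction = 0.466.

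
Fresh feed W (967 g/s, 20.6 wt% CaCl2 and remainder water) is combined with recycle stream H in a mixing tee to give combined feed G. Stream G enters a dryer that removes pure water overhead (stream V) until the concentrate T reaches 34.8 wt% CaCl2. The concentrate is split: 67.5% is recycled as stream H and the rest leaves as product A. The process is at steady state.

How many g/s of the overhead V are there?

394.6 g/s

Overall CaCl2 balance (none leaves overhead): CaCl2 in fresh feed = CaCl2 in product, i.e. 967×0.206 = (1−0.675)·T·0.348.
T = 199.2/(0.348×0.325) = 1761.3 g/s.
Recycle H = 0.675×1761.3 = 1188.9 g/s.
Combined feed G = 967 + 1188.9 = 2155.9 g/s.
Overhead V = G − T = 2155.9 − 1761.3 = 394.58 g/s.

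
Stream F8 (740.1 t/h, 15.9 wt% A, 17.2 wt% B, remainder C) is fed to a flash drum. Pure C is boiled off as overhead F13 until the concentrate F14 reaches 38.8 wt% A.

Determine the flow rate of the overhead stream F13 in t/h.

A is conserved: 740.1×0.159 = 117.68 t/h all reports to the concentrate.
Concentrate = 117.68/(target fraction) = 303.29 t/h.
Overhead = 740.1 − 303.29 = 436.81 t/h.

436.8 t/h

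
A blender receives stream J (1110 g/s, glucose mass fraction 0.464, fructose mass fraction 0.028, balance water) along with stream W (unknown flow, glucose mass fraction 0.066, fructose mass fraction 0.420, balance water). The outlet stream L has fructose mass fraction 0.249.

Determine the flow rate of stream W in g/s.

Let W be the unknown flow. Total out = 1110 + W.
fructose balance: 31.08 + 0.420·W = 0.249·(1110 + W)
(0.420 − 0.249)·W = 0.249×1110 − 31.08 = 245.31
W = 245.31 / 0.171 = 1434.6 g/s

1435 g/s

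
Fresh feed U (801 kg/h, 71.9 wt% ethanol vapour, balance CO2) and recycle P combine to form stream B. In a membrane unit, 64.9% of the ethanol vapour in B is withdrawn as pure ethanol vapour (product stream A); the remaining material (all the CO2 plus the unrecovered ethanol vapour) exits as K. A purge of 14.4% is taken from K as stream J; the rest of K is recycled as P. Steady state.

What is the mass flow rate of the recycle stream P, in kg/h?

1585 kg/h

CO2 enters only via U and leaves only via the purge: 801×0.281 = 0.144×(CO2 in K), and the membrane unit passes all CO2, so CO2 in B = CO2 in K = 1563.1 kg/h.
ethanol vapour in B: m_A = 801×0.719 + (1−0.144)·(1−0.649)·m_A, so m_A = 575.92/0.6995 = 823.28 kg/h.
K = (1−0.649)×823.28 + 1563.1 = 1852 kg/h.
Recycle P = (1−0.144)×1852 = 1585.3 kg/h.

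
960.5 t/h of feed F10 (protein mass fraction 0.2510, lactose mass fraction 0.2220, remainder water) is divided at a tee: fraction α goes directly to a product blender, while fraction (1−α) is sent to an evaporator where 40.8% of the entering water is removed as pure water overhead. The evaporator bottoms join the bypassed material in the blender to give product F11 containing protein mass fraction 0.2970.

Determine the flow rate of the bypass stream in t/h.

268.6 t/h

All 960.5×0.251 = 241.09 t/h of protein reaches F11, so F11 = 241.09/0.297 = 811.74 t/h and vapour = 148.76 t/h.
The evaporator receives (1−α)·960.5 of feed at 0.527 water and removes 0.408 of that water:
0.408×0.527×(1−α)×960.5 = 148.76
(1−α) = 148.76/206.52 = 0.7203;  α = 0.2797.
Bypass flow = 0.2797×960.5 = 268.62 t/h.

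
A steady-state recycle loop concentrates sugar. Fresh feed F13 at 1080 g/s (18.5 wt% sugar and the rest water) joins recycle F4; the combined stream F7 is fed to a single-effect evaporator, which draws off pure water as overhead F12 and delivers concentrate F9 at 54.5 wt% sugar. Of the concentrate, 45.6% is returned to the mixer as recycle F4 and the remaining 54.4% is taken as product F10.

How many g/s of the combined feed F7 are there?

Overall sugar balance (none leaves overhead): sugar in fresh feed = sugar in product, i.e. 1080×0.185 = (1−0.456)·F9·0.545.
F9 = 199.8/(0.545×0.544) = 673.91 g/s.
Recycle F4 = 0.456×673.91 = 307.3 g/s.
Combined feed F7 = 1080 + 307.3 = 1387.3 g/s.

1387 g/s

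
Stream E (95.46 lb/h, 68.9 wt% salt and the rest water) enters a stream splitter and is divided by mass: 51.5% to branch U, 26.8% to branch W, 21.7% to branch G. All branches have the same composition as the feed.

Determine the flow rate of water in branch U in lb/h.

Branch U total = 0.515×95.46 = 49.162 lb/h.
water in U = 0.311×49.162 = 15.289 lb/h.

15.29 lb/h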